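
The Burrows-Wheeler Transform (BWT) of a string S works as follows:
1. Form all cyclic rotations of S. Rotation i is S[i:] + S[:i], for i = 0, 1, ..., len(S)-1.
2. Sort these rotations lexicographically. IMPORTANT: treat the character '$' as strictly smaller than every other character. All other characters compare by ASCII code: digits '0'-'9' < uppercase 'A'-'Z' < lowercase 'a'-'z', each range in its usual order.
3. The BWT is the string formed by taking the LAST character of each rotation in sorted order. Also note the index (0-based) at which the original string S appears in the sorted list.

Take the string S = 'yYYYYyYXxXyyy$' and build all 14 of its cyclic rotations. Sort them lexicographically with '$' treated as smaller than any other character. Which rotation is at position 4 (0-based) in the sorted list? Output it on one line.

Answer: YYYYyYXxXyyy$y

Derivation:
All 14 rotations (rotation i = S[i:]+S[:i]):
  rot[0] = yYYYYyYXxXyyy$
  rot[1] = YYYYyYXxXyyy$y
  rot[2] = YYYyYXxXyyy$yY
  rot[3] = YYyYXxXyyy$yYY
  rot[4] = YyYXxXyyy$yYYY
  rot[5] = yYXxXyyy$yYYYY
  rot[6] = YXxXyyy$yYYYYy
  rot[7] = XxXyyy$yYYYYyY
  rot[8] = xXyyy$yYYYYyYX
  rot[9] = Xyyy$yYYYYyYXx
  rot[10] = yyy$yYYYYyYXxX
  rot[11] = yy$yYYYYyYXxXy
  rot[12] = y$yYYYYyYXxXyy
  rot[13] = $yYYYYyYXxXyyy
Sorted (with $ < everything):
  sorted[0] = $yYYYYyYXxXyyy
  sorted[1] = XxXyyy$yYYYYyY
  sorted[2] = Xyyy$yYYYYyYXx
  sorted[3] = YXxXyyy$yYYYYy
  sorted[4] = YYYYyYXxXyyy$y
  sorted[5] = YYYyYXxXyyy$yY
  sorted[6] = YYyYXxXyyy$yYY
  sorted[7] = YyYXxXyyy$yYYY
  sorted[8] = xXyyy$yYYYYyYX
  sorted[9] = y$yYYYYyYXxXyy
  sorted[10] = yYXxXyyy$yYYYY
  sorted[11] = yYYYYyYXxXyyy$
  sorted[12] = yy$yYYYYyYXxXy
  sorted[13] = yyy$yYYYYyYXxX
sorted[4] = YYYYyYXxXyyy$y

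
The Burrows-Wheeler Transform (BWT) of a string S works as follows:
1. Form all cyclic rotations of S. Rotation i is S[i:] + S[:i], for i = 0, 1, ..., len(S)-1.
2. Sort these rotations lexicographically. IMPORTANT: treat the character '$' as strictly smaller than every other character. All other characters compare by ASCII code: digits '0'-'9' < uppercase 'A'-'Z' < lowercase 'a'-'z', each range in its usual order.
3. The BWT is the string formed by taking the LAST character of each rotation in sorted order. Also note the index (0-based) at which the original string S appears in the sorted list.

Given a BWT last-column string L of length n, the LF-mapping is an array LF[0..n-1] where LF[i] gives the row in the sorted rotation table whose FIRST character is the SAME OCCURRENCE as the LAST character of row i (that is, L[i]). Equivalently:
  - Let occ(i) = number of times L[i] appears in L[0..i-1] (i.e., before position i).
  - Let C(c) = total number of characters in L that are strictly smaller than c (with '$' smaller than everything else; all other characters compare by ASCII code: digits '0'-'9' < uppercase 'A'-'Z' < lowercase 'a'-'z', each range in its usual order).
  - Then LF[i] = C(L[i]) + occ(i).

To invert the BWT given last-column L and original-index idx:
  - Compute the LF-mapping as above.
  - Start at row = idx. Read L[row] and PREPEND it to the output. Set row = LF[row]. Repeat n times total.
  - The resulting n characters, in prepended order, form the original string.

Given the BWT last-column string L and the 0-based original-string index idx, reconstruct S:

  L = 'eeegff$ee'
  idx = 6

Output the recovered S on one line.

Answer: fefegeee$

Derivation:
LF mapping: 1 2 3 8 6 7 0 4 5
Walk LF starting at row 6, prepending L[row]:
  step 1: row=6, L[6]='$', prepend. Next row=LF[6]=0
  step 2: row=0, L[0]='e', prepend. Next row=LF[0]=1
  step 3: row=1, L[1]='e', prepend. Next row=LF[1]=2
  step 4: row=2, L[2]='e', prepend. Next row=LF[2]=3
  step 5: row=3, L[3]='g', prepend. Next row=LF[3]=8
  step 6: row=8, L[8]='e', prepend. Next row=LF[8]=5
  step 7: row=5, L[5]='f', prepend. Next row=LF[5]=7
  step 8: row=7, L[7]='e', prepend. Next row=LF[7]=4
  step 9: row=4, L[4]='f', prepend. Next row=LF[4]=6
Reversed output: fefegeee$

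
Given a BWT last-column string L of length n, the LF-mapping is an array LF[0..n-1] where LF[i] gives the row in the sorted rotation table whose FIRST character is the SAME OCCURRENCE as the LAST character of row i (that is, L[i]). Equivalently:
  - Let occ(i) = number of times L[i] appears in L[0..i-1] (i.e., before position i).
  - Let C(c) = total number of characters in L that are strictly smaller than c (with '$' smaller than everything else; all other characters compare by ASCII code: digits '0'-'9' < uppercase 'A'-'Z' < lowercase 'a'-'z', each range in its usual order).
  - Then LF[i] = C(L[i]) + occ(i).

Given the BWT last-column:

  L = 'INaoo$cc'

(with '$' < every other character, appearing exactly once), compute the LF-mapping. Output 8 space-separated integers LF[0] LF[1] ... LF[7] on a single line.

Answer: 1 2 3 6 7 0 4 5

Derivation:
Char counts: '$':1, 'I':1, 'N':1, 'a':1, 'c':2, 'o':2
C (first-col start): C('$')=0, C('I')=1, C('N')=2, C('a')=3, C('c')=4, C('o')=6
L[0]='I': occ=0, LF[0]=C('I')+0=1+0=1
L[1]='N': occ=0, LF[1]=C('N')+0=2+0=2
L[2]='a': occ=0, LF[2]=C('a')+0=3+0=3
L[3]='o': occ=0, LF[3]=C('o')+0=6+0=6
L[4]='o': occ=1, LF[4]=C('o')+1=6+1=7
L[5]='$': occ=0, LF[5]=C('$')+0=0+0=0
L[6]='c': occ=0, LF[6]=C('c')+0=4+0=4
L[7]='c': occ=1, LF[7]=C('c')+1=4+1=5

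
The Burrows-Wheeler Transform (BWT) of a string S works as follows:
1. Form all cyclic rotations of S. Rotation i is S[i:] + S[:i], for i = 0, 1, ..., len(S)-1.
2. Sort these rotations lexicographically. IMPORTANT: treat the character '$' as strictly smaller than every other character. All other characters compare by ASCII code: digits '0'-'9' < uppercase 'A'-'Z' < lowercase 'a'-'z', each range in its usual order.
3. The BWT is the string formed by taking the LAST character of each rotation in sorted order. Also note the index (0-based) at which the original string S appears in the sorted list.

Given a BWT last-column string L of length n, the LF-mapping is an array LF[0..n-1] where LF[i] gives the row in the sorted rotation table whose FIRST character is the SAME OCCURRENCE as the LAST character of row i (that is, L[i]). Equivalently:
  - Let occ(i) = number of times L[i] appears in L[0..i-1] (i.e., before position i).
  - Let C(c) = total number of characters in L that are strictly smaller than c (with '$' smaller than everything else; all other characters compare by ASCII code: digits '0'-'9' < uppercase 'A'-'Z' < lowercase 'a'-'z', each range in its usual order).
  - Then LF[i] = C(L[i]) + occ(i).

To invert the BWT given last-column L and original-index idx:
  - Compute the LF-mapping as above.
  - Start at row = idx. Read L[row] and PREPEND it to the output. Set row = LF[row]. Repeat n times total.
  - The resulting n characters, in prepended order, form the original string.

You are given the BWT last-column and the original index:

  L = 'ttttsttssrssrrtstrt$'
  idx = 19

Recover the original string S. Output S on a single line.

Answer: tttsssstsrttrtrtrst$

Derivation:
LF mapping: 11 12 13 14 5 15 16 6 7 1 8 9 2 3 17 10 18 4 19 0
Walk LF starting at row 19, prepending L[row]:
  step 1: row=19, L[19]='$', prepend. Next row=LF[19]=0
  step 2: row=0, L[0]='t', prepend. Next row=LF[0]=11
  step 3: row=11, L[11]='s', prepend. Next row=LF[11]=9
  step 4: row=9, L[9]='r', prepend. Next row=LF[9]=1
  step 5: row=1, L[1]='t', prepend. Next row=LF[1]=12
  step 6: row=12, L[12]='r', prepend. Next row=LF[12]=2
  step 7: row=2, L[2]='t', prepend. Next row=LF[2]=13
  step 8: row=13, L[13]='r', prepend. Next row=LF[13]=3
  step 9: row=3, L[3]='t', prepend. Next row=LF[3]=14
  step 10: row=14, L[14]='t', prepend. Next row=LF[14]=17
  step 11: row=17, L[17]='r', prepend. Next row=LF[17]=4
  step 12: row=4, L[4]='s', prepend. Next row=LF[4]=5
  step 13: row=5, L[5]='t', prepend. Next row=LF[5]=15
  step 14: row=15, L[15]='s', prepend. Next row=LF[15]=10
  step 15: row=10, L[10]='s', prepend. Next row=LF[10]=8
  step 16: row=8, L[8]='s', prepend. Next row=LF[8]=7
  step 17: row=7, L[7]='s', prepend. Next row=LF[7]=6
  step 18: row=6, L[6]='t', prepend. Next row=LF[6]=16
  step 19: row=16, L[16]='t', prepend. Next row=LF[16]=18
  step 20: row=18, L[18]='t', prepend. Next row=LF[18]=19
Reversed output: tttsssstsrttrtrtrst$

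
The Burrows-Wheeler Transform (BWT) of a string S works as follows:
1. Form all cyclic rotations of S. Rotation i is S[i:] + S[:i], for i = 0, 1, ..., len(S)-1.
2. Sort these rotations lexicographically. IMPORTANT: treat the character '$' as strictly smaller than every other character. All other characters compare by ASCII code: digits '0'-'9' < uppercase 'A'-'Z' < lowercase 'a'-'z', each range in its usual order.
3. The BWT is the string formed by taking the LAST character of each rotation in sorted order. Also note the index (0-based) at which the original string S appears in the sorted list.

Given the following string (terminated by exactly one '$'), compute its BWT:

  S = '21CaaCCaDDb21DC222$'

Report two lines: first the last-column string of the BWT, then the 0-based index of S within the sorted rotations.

Answer: 2222$b2CDaC11aDaCCD
4

Derivation:
All 19 rotations (rotation i = S[i:]+S[:i]):
  rot[0] = 21CaaCCaDDb21DC222$
  rot[1] = 1CaaCCaDDb21DC222$2
  rot[2] = CaaCCaDDb21DC222$21
  rot[3] = aaCCaDDb21DC222$21C
  rot[4] = aCCaDDb21DC222$21Ca
  rot[5] = CCaDDb21DC222$21Caa
  rot[6] = CaDDb21DC222$21CaaC
  rot[7] = aDDb21DC222$21CaaCC
  rot[8] = DDb21DC222$21CaaCCa
  rot[9] = Db21DC222$21CaaCCaD
  rot[10] = b21DC222$21CaaCCaDD
  rot[11] = 21DC222$21CaaCCaDDb
  rot[12] = 1DC222$21CaaCCaDDb2
  rot[13] = DC222$21CaaCCaDDb21
  rot[14] = C222$21CaaCCaDDb21D
  rot[15] = 222$21CaaCCaDDb21DC
  rot[16] = 22$21CaaCCaDDb21DC2
  rot[17] = 2$21CaaCCaDDb21DC22
  rot[18] = $21CaaCCaDDb21DC222
Sorted (with $ < everything):
  sorted[0] = $21CaaCCaDDb21DC222  (last char: '2')
  sorted[1] = 1CaaCCaDDb21DC222$2  (last char: '2')
  sorted[2] = 1DC222$21CaaCCaDDb2  (last char: '2')
  sorted[3] = 2$21CaaCCaDDb21DC22  (last char: '2')
  sorted[4] = 21CaaCCaDDb21DC222$  (last char: '$')
  sorted[5] = 21DC222$21CaaCCaDDb  (last char: 'b')
  sorted[6] = 22$21CaaCCaDDb21DC2  (last char: '2')
  sorted[7] = 222$21CaaCCaDDb21DC  (last char: 'C')
  sorted[8] = C222$21CaaCCaDDb21D  (last char: 'D')
  sorted[9] = CCaDDb21DC222$21Caa  (last char: 'a')
  sorted[10] = CaDDb21DC222$21CaaC  (last char: 'C')
  sorted[11] = CaaCCaDDb21DC222$21  (last char: '1')
  sorted[12] = DC222$21CaaCCaDDb21  (last char: '1')
  sorted[13] = DDb21DC222$21CaaCCa  (last char: 'a')
  sorted[14] = Db21DC222$21CaaCCaD  (last char: 'D')
  sorted[15] = aCCaDDb21DC222$21Ca  (last char: 'a')
  sorted[16] = aDDb21DC222$21CaaCC  (last char: 'C')
  sorted[17] = aaCCaDDb21DC222$21C  (last char: 'C')
  sorted[18] = b21DC222$21CaaCCaDD  (last char: 'D')
Last column: 2222$b2CDaC11aDaCCD
Original string S is at sorted index 4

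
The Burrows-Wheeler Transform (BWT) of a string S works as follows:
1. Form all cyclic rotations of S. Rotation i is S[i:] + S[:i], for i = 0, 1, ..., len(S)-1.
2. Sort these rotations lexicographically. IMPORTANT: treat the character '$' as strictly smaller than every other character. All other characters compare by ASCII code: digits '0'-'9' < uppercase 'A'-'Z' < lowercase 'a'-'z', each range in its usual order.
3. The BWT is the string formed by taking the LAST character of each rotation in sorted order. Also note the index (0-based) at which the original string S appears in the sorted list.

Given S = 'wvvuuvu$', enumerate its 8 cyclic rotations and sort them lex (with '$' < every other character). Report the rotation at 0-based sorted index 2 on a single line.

Answer: uuvu$wvv

Derivation:
All 8 rotations (rotation i = S[i:]+S[:i]):
  rot[0] = wvvuuvu$
  rot[1] = vvuuvu$w
  rot[2] = vuuvu$wv
  rot[3] = uuvu$wvv
  rot[4] = uvu$wvvu
  rot[5] = vu$wvvuu
  rot[6] = u$wvvuuv
  rot[7] = $wvvuuvu
Sorted (with $ < everything):
  sorted[0] = $wvvuuvu
  sorted[1] = u$wvvuuv
  sorted[2] = uuvu$wvv
  sorted[3] = uvu$wvvu
  sorted[4] = vu$wvvuu
  sorted[5] = vuuvu$wv
  sorted[6] = vvuuvu$w
  sorted[7] = wvvuuvu$
sorted[2] = uuvu$wvv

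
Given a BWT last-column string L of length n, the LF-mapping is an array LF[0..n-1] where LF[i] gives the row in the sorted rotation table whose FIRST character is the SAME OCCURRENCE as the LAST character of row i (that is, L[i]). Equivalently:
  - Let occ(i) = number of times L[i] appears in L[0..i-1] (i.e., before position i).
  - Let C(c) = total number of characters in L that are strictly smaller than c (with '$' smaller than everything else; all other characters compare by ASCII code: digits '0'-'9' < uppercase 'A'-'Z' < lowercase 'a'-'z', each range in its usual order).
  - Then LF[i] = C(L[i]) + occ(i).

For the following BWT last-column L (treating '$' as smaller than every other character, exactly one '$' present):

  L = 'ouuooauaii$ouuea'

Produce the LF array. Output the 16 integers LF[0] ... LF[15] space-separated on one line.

Char counts: '$':1, 'a':3, 'e':1, 'i':2, 'o':4, 'u':5
C (first-col start): C('$')=0, C('a')=1, C('e')=4, C('i')=5, C('o')=7, C('u')=11
L[0]='o': occ=0, LF[0]=C('o')+0=7+0=7
L[1]='u': occ=0, LF[1]=C('u')+0=11+0=11
L[2]='u': occ=1, LF[2]=C('u')+1=11+1=12
L[3]='o': occ=1, LF[3]=C('o')+1=7+1=8
L[4]='o': occ=2, LF[4]=C('o')+2=7+2=9
L[5]='a': occ=0, LF[5]=C('a')+0=1+0=1
L[6]='u': occ=2, LF[6]=C('u')+2=11+2=13
L[7]='a': occ=1, LF[7]=C('a')+1=1+1=2
L[8]='i': occ=0, LF[8]=C('i')+0=5+0=5
L[9]='i': occ=1, LF[9]=C('i')+1=5+1=6
L[10]='$': occ=0, LF[10]=C('$')+0=0+0=0
L[11]='o': occ=3, LF[11]=C('o')+3=7+3=10
L[12]='u': occ=3, LF[12]=C('u')+3=11+3=14
L[13]='u': occ=4, LF[13]=C('u')+4=11+4=15
L[14]='e': occ=0, LF[14]=C('e')+0=4+0=4
L[15]='a': occ=2, LF[15]=C('a')+2=1+2=3

Answer: 7 11 12 8 9 1 13 2 5 6 0 10 14 15 4 3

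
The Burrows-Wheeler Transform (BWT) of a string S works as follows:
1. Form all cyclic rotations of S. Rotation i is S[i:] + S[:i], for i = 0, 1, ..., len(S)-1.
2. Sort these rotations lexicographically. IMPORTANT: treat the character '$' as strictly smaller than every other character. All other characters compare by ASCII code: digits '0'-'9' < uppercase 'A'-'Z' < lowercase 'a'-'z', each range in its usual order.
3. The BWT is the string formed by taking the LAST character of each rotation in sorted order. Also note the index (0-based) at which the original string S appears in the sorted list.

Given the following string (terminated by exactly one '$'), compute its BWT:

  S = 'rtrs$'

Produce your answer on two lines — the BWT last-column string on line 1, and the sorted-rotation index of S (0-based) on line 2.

All 5 rotations (rotation i = S[i:]+S[:i]):
  rot[0] = rtrs$
  rot[1] = trs$r
  rot[2] = rs$rt
  rot[3] = s$rtr
  rot[4] = $rtrs
Sorted (with $ < everything):
  sorted[0] = $rtrs  (last char: 's')
  sorted[1] = rs$rt  (last char: 't')
  sorted[2] = rtrs$  (last char: '$')
  sorted[3] = s$rtr  (last char: 'r')
  sorted[4] = trs$r  (last char: 'r')
Last column: st$rr
Original string S is at sorted index 2

Answer: st$rr
2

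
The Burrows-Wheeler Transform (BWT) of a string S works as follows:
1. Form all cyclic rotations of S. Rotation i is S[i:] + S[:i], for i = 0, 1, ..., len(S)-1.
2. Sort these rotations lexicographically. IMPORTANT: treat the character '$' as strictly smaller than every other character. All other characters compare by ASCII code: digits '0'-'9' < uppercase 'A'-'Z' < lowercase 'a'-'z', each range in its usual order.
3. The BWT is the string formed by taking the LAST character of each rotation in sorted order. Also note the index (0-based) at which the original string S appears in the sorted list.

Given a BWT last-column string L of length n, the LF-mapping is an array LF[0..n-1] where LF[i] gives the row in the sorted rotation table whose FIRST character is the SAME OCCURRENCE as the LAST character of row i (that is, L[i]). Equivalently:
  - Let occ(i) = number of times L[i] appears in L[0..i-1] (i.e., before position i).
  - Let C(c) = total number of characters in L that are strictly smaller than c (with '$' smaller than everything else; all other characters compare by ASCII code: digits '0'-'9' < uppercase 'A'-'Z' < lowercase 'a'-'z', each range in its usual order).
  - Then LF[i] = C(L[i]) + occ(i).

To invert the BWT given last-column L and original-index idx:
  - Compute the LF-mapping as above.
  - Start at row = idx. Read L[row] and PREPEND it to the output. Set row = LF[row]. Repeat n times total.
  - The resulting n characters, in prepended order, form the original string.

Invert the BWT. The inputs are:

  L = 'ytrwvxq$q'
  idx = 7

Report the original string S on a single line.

Answer: xvtqwrqy$

Derivation:
LF mapping: 8 4 3 6 5 7 1 0 2
Walk LF starting at row 7, prepending L[row]:
  step 1: row=7, L[7]='$', prepend. Next row=LF[7]=0
  step 2: row=0, L[0]='y', prepend. Next row=LF[0]=8
  step 3: row=8, L[8]='q', prepend. Next row=LF[8]=2
  step 4: row=2, L[2]='r', prepend. Next row=LF[2]=3
  step 5: row=3, L[3]='w', prepend. Next row=LF[3]=6
  step 6: row=6, L[6]='q', prepend. Next row=LF[6]=1
  step 7: row=1, L[1]='t', prepend. Next row=LF[1]=4
  step 8: row=4, L[4]='v', prepend. Next row=LF[4]=5
  step 9: row=5, L[5]='x', prepend. Next row=LF[5]=7
Reversed output: xvtqwrqy$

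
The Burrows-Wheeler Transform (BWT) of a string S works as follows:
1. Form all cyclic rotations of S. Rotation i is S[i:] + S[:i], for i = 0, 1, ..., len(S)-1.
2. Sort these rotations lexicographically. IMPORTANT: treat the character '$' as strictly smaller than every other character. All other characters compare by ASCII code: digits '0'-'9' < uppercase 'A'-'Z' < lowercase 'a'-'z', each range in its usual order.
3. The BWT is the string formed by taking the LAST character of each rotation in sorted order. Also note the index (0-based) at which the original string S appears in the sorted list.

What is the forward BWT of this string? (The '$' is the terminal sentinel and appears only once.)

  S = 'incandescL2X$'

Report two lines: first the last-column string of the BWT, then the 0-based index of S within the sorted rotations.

All 13 rotations (rotation i = S[i:]+S[:i]):
  rot[0] = incandescL2X$
  rot[1] = ncandescL2X$i
  rot[2] = candescL2X$in
  rot[3] = andescL2X$inc
  rot[4] = ndescL2X$inca
  rot[5] = descL2X$incan
  rot[6] = escL2X$incand
  rot[7] = scL2X$incande
  rot[8] = cL2X$incandes
  rot[9] = L2X$incandesc
  rot[10] = 2X$incandescL
  rot[11] = X$incandescL2
  rot[12] = $incandescL2X
Sorted (with $ < everything):
  sorted[0] = $incandescL2X  (last char: 'X')
  sorted[1] = 2X$incandescL  (last char: 'L')
  sorted[2] = L2X$incandesc  (last char: 'c')
  sorted[3] = X$incandescL2  (last char: '2')
  sorted[4] = andescL2X$inc  (last char: 'c')
  sorted[5] = cL2X$incandes  (last char: 's')
  sorted[6] = candescL2X$in  (last char: 'n')
  sorted[7] = descL2X$incan  (last char: 'n')
  sorted[8] = escL2X$incand  (last char: 'd')
  sorted[9] = incandescL2X$  (last char: '$')
  sorted[10] = ncandescL2X$i  (last char: 'i')
  sorted[11] = ndescL2X$inca  (last char: 'a')
  sorted[12] = scL2X$incande  (last char: 'e')
Last column: XLc2csnnd$iae
Original string S is at sorted index 9

Answer: XLc2csnnd$iae
9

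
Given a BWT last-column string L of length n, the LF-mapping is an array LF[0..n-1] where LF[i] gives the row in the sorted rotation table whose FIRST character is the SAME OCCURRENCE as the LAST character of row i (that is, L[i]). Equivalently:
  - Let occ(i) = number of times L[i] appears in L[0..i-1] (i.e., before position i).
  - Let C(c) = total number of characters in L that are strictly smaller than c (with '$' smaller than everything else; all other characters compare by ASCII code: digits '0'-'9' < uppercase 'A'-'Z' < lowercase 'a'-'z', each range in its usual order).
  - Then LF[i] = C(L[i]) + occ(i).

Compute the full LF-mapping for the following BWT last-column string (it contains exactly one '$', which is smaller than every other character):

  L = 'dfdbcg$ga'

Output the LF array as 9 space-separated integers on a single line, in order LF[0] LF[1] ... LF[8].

Char counts: '$':1, 'a':1, 'b':1, 'c':1, 'd':2, 'f':1, 'g':2
C (first-col start): C('$')=0, C('a')=1, C('b')=2, C('c')=3, C('d')=4, C('f')=6, C('g')=7
L[0]='d': occ=0, LF[0]=C('d')+0=4+0=4
L[1]='f': occ=0, LF[1]=C('f')+0=6+0=6
L[2]='d': occ=1, LF[2]=C('d')+1=4+1=5
L[3]='b': occ=0, LF[3]=C('b')+0=2+0=2
L[4]='c': occ=0, LF[4]=C('c')+0=3+0=3
L[5]='g': occ=0, LF[5]=C('g')+0=7+0=7
L[6]='$': occ=0, LF[6]=C('$')+0=0+0=0
L[7]='g': occ=1, LF[7]=C('g')+1=7+1=8
L[8]='a': occ=0, LF[8]=C('a')+0=1+0=1

Answer: 4 6 5 2 3 7 0 8 1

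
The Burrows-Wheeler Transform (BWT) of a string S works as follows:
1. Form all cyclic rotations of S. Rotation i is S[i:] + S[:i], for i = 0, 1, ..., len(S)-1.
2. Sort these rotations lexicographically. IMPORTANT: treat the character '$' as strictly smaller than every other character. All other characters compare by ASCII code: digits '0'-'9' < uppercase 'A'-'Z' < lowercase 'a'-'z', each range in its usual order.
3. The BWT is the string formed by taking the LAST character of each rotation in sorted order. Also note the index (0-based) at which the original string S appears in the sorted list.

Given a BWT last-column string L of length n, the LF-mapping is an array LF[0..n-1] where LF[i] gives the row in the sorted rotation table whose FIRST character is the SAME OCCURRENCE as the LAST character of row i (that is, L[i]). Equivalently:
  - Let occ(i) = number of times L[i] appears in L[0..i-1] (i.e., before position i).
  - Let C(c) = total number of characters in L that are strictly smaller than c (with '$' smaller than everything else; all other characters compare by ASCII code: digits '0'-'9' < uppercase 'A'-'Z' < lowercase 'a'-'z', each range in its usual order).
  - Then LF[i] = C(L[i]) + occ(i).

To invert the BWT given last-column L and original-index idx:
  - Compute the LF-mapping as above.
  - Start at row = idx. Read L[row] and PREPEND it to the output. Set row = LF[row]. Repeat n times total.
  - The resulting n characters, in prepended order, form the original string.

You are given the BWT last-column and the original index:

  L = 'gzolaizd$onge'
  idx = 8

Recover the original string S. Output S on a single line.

LF mapping: 4 11 9 7 1 6 12 2 0 10 8 5 3
Walk LF starting at row 8, prepending L[row]:
  step 1: row=8, L[8]='$', prepend. Next row=LF[8]=0
  step 2: row=0, L[0]='g', prepend. Next row=LF[0]=4
  step 3: row=4, L[4]='a', prepend. Next row=LF[4]=1
  step 4: row=1, L[1]='z', prepend. Next row=LF[1]=11
  step 5: row=11, L[11]='g', prepend. Next row=LF[11]=5
  step 6: row=5, L[5]='i', prepend. Next row=LF[5]=6
  step 7: row=6, L[6]='z', prepend. Next row=LF[6]=12
  step 8: row=12, L[12]='e', prepend. Next row=LF[12]=3
  step 9: row=3, L[3]='l', prepend. Next row=LF[3]=7
  step 10: row=7, L[7]='d', prepend. Next row=LF[7]=2
  step 11: row=2, L[2]='o', prepend. Next row=LF[2]=9
  step 12: row=9, L[9]='o', prepend. Next row=LF[9]=10
  step 13: row=10, L[10]='n', prepend. Next row=LF[10]=8
Reversed output: noodlezigzag$

Answer: noodlezigzag$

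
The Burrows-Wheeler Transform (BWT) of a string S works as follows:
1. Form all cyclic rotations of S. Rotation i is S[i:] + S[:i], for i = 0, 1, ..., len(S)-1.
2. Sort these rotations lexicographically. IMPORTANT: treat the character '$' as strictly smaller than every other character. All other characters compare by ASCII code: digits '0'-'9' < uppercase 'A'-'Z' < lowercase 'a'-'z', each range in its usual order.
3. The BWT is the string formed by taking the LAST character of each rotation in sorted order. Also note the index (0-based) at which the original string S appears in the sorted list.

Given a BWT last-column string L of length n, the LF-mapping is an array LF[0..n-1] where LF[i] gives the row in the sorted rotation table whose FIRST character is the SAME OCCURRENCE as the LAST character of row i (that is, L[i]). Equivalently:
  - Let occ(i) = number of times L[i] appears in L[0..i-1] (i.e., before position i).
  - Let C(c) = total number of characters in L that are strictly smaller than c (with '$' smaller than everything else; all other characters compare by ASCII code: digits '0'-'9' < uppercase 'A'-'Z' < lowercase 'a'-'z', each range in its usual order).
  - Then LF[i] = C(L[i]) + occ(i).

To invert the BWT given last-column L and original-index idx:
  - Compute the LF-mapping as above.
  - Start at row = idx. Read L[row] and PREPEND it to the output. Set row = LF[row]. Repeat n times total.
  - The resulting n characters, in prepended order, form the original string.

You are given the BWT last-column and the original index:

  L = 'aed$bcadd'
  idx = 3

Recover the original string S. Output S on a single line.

LF mapping: 1 8 5 0 3 4 2 6 7
Walk LF starting at row 3, prepending L[row]:
  step 1: row=3, L[3]='$', prepend. Next row=LF[3]=0
  step 2: row=0, L[0]='a', prepend. Next row=LF[0]=1
  step 3: row=1, L[1]='e', prepend. Next row=LF[1]=8
  step 4: row=8, L[8]='d', prepend. Next row=LF[8]=7
  step 5: row=7, L[7]='d', prepend. Next row=LF[7]=6
  step 6: row=6, L[6]='a', prepend. Next row=LF[6]=2
  step 7: row=2, L[2]='d', prepend. Next row=LF[2]=5
  step 8: row=5, L[5]='c', prepend. Next row=LF[5]=4
  step 9: row=4, L[4]='b', prepend. Next row=LF[4]=3
Reversed output: bcdaddea$

Answer: bcdaddea$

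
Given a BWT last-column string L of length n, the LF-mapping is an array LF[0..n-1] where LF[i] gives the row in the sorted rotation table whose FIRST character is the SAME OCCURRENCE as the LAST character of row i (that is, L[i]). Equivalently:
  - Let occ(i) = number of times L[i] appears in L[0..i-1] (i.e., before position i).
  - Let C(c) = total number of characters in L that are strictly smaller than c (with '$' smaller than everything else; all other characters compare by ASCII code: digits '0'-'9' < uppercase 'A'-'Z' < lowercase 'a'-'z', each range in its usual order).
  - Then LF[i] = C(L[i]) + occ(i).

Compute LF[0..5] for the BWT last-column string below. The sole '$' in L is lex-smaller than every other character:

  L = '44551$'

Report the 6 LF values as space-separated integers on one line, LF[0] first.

Answer: 2 3 4 5 1 0

Derivation:
Char counts: '$':1, '1':1, '4':2, '5':2
C (first-col start): C('$')=0, C('1')=1, C('4')=2, C('5')=4
L[0]='4': occ=0, LF[0]=C('4')+0=2+0=2
L[1]='4': occ=1, LF[1]=C('4')+1=2+1=3
L[2]='5': occ=0, LF[2]=C('5')+0=4+0=4
L[3]='5': occ=1, LF[3]=C('5')+1=4+1=5
L[4]='1': occ=0, LF[4]=C('1')+0=1+0=1
L[5]='$': occ=0, LF[5]=C('$')+0=0+0=0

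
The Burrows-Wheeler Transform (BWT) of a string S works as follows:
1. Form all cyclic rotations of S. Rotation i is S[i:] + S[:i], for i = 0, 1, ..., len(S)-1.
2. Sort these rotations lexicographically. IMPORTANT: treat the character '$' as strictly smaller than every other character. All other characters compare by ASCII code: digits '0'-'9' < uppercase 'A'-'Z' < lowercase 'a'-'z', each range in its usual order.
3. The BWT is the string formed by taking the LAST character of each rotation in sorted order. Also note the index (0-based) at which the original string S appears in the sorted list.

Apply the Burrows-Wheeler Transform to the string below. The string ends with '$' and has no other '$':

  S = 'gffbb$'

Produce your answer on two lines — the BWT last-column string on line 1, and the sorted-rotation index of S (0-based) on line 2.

Answer: bbffg$
5

Derivation:
All 6 rotations (rotation i = S[i:]+S[:i]):
  rot[0] = gffbb$
  rot[1] = ffbb$g
  rot[2] = fbb$gf
  rot[3] = bb$gff
  rot[4] = b$gffb
  rot[5] = $gffbb
Sorted (with $ < everything):
  sorted[0] = $gffbb  (last char: 'b')
  sorted[1] = b$gffb  (last char: 'b')
  sorted[2] = bb$gff  (last char: 'f')
  sorted[3] = fbb$gf  (last char: 'f')
  sorted[4] = ffbb$g  (last char: 'g')
  sorted[5] = gffbb$  (last char: '$')
Last column: bbffg$
Original string S is at sorted index 5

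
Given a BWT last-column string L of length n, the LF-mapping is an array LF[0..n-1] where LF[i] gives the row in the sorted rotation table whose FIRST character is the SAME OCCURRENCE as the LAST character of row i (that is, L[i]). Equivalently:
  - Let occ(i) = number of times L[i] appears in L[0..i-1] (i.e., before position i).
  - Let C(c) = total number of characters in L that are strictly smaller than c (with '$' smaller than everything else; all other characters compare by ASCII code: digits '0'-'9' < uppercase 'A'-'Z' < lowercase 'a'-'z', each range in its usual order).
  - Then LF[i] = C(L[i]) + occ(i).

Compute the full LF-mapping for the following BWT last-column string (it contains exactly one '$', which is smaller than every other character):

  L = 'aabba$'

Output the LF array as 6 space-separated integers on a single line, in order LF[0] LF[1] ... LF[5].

Answer: 1 2 4 5 3 0

Derivation:
Char counts: '$':1, 'a':3, 'b':2
C (first-col start): C('$')=0, C('a')=1, C('b')=4
L[0]='a': occ=0, LF[0]=C('a')+0=1+0=1
L[1]='a': occ=1, LF[1]=C('a')+1=1+1=2
L[2]='b': occ=0, LF[2]=C('b')+0=4+0=4
L[3]='b': occ=1, LF[3]=C('b')+1=4+1=5
L[4]='a': occ=2, LF[4]=C('a')+2=1+2=3
L[5]='$': occ=0, LF[5]=C('$')+0=0+0=0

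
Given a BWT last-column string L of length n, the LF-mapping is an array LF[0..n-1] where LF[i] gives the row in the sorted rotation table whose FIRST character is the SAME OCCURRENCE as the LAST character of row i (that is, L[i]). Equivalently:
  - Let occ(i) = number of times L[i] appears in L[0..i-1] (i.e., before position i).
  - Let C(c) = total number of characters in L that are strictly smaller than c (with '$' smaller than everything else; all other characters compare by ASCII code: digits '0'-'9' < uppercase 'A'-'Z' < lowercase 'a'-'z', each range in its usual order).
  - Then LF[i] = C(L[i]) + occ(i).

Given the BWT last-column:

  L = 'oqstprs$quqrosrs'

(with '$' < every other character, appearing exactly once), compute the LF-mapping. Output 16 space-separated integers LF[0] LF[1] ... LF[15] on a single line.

Answer: 1 4 10 14 3 7 11 0 5 15 6 8 2 12 9 13

Derivation:
Char counts: '$':1, 'o':2, 'p':1, 'q':3, 'r':3, 's':4, 't':1, 'u':1
C (first-col start): C('$')=0, C('o')=1, C('p')=3, C('q')=4, C('r')=7, C('s')=10, C('t')=14, C('u')=15
L[0]='o': occ=0, LF[0]=C('o')+0=1+0=1
L[1]='q': occ=0, LF[1]=C('q')+0=4+0=4
L[2]='s': occ=0, LF[2]=C('s')+0=10+0=10
L[3]='t': occ=0, LF[3]=C('t')+0=14+0=14
L[4]='p': occ=0, LF[4]=C('p')+0=3+0=3
L[5]='r': occ=0, LF[5]=C('r')+0=7+0=7
L[6]='s': occ=1, LF[6]=C('s')+1=10+1=11
L[7]='$': occ=0, LF[7]=C('$')+0=0+0=0
L[8]='q': occ=1, LF[8]=C('q')+1=4+1=5
L[9]='u': occ=0, LF[9]=C('u')+0=15+0=15
L[10]='q': occ=2, LF[10]=C('q')+2=4+2=6
L[11]='r': occ=1, LF[11]=C('r')+1=7+1=8
L[12]='o': occ=1, LF[12]=C('o')+1=1+1=2
L[13]='s': occ=2, LF[13]=C('s')+2=10+2=12
L[14]='r': occ=2, LF[14]=C('r')+2=7+2=9
L[15]='s': occ=3, LF[15]=C('s')+3=10+3=13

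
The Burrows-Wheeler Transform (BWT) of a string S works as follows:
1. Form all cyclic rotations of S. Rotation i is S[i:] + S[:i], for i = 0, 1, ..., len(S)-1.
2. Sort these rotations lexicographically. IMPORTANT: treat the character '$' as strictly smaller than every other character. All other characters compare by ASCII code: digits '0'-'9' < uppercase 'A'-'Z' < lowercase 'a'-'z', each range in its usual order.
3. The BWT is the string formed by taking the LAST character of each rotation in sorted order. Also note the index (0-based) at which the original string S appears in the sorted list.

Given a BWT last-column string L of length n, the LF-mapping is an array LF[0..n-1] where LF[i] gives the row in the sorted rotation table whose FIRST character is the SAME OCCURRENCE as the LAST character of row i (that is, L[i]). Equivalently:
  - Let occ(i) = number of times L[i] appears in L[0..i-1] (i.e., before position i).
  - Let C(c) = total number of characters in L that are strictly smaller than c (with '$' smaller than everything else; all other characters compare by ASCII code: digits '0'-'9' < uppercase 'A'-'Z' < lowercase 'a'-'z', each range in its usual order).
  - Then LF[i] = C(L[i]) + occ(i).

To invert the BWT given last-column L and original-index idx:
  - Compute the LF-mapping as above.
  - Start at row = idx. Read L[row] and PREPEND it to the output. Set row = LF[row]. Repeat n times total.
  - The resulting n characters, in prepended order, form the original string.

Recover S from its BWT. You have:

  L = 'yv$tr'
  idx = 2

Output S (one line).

Answer: tvry$

Derivation:
LF mapping: 4 3 0 2 1
Walk LF starting at row 2, prepending L[row]:
  step 1: row=2, L[2]='$', prepend. Next row=LF[2]=0
  step 2: row=0, L[0]='y', prepend. Next row=LF[0]=4
  step 3: row=4, L[4]='r', prepend. Next row=LF[4]=1
  step 4: row=1, L[1]='v', prepend. Next row=LF[1]=3
  step 5: row=3, L[3]='t', prepend. Next row=LF[3]=2
Reversed output: tvry$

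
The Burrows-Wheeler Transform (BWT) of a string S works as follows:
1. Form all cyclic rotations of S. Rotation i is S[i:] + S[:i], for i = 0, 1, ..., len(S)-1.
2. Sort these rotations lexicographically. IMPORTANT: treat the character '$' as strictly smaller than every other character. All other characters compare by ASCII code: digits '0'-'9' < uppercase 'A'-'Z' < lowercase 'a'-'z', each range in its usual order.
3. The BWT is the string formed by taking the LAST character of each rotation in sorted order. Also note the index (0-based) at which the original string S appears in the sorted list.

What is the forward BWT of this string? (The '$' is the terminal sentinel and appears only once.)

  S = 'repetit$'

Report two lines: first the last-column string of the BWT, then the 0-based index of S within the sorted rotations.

Answer: trpte$ie
5

Derivation:
All 8 rotations (rotation i = S[i:]+S[:i]):
  rot[0] = repetit$
  rot[1] = epetit$r
  rot[2] = petit$re
  rot[3] = etit$rep
  rot[4] = tit$repe
  rot[5] = it$repet
  rot[6] = t$repeti
  rot[7] = $repetit
Sorted (with $ < everything):
  sorted[0] = $repetit  (last char: 't')
  sorted[1] = epetit$r  (last char: 'r')
  sorted[2] = etit$rep  (last char: 'p')
  sorted[3] = it$repet  (last char: 't')
  sorted[4] = petit$re  (last char: 'e')
  sorted[5] = repetit$  (last char: '$')
  sorted[6] = t$repeti  (last char: 'i')
  sorted[7] = tit$repe  (last char: 'e')
Last column: trpte$ie
Original string S is at sorted index 5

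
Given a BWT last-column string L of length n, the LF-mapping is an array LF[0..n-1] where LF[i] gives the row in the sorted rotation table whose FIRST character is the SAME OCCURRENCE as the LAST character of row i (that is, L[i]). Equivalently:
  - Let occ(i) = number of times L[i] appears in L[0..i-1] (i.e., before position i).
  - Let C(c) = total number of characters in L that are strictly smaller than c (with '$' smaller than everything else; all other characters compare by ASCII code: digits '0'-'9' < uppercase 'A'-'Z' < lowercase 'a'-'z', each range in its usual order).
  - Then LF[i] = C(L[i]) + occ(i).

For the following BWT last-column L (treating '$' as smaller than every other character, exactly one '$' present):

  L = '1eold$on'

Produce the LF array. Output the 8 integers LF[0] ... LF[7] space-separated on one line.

Answer: 1 3 6 4 2 0 7 5

Derivation:
Char counts: '$':1, '1':1, 'd':1, 'e':1, 'l':1, 'n':1, 'o':2
C (first-col start): C('$')=0, C('1')=1, C('d')=2, C('e')=3, C('l')=4, C('n')=5, C('o')=6
L[0]='1': occ=0, LF[0]=C('1')+0=1+0=1
L[1]='e': occ=0, LF[1]=C('e')+0=3+0=3
L[2]='o': occ=0, LF[2]=C('o')+0=6+0=6
L[3]='l': occ=0, LF[3]=C('l')+0=4+0=4
L[4]='d': occ=0, LF[4]=C('d')+0=2+0=2
L[5]='$': occ=0, LF[5]=C('$')+0=0+0=0
L[6]='o': occ=1, LF[6]=C('o')+1=6+1=7
L[7]='n': occ=0, LF[7]=C('n')+0=5+0=5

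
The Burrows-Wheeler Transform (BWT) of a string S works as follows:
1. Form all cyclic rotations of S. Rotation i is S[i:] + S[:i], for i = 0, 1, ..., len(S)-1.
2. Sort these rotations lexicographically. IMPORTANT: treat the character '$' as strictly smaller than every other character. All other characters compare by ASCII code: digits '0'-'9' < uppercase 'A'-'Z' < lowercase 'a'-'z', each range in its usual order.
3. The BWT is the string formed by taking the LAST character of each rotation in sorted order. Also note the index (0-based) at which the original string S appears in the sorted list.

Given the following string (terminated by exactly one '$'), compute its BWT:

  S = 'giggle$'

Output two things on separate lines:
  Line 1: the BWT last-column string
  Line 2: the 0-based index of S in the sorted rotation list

All 7 rotations (rotation i = S[i:]+S[:i]):
  rot[0] = giggle$
  rot[1] = iggle$g
  rot[2] = ggle$gi
  rot[3] = gle$gig
  rot[4] = le$gigg
  rot[5] = e$giggl
  rot[6] = $giggle
Sorted (with $ < everything):
  sorted[0] = $giggle  (last char: 'e')
  sorted[1] = e$giggl  (last char: 'l')
  sorted[2] = ggle$gi  (last char: 'i')
  sorted[3] = giggle$  (last char: '$')
  sorted[4] = gle$gig  (last char: 'g')
  sorted[5] = iggle$g  (last char: 'g')
  sorted[6] = le$gigg  (last char: 'g')
Last column: eli$ggg
Original string S is at sorted index 3

Answer: eli$ggg
3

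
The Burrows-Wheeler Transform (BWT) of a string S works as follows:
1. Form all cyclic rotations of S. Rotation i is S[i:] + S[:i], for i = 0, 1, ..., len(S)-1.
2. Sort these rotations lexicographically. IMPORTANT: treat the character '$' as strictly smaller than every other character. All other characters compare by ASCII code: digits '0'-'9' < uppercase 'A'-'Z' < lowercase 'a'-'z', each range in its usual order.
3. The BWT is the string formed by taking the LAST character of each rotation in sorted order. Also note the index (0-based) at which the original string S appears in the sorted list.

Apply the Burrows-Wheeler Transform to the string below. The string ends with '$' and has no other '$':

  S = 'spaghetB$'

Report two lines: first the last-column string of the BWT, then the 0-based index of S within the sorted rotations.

Answer: Btphags$e
7

Derivation:
All 9 rotations (rotation i = S[i:]+S[:i]):
  rot[0] = spaghetB$
  rot[1] = paghetB$s
  rot[2] = aghetB$sp
  rot[3] = ghetB$spa
  rot[4] = hetB$spag
  rot[5] = etB$spagh
  rot[6] = tB$spaghe
  rot[7] = B$spaghet
  rot[8] = $spaghetB
Sorted (with $ < everything):
  sorted[0] = $spaghetB  (last char: 'B')
  sorted[1] = B$spaghet  (last char: 't')
  sorted[2] = aghetB$sp  (last char: 'p')
  sorted[3] = etB$spagh  (last char: 'h')
  sorted[4] = ghetB$spa  (last char: 'a')
  sorted[5] = hetB$spag  (last char: 'g')
  sorted[6] = paghetB$s  (last char: 's')
  sorted[7] = spaghetB$  (last char: '$')
  sorted[8] = tB$spaghe  (last char: 'e')
Last column: Btphags$e
Original string S is at sorted index 7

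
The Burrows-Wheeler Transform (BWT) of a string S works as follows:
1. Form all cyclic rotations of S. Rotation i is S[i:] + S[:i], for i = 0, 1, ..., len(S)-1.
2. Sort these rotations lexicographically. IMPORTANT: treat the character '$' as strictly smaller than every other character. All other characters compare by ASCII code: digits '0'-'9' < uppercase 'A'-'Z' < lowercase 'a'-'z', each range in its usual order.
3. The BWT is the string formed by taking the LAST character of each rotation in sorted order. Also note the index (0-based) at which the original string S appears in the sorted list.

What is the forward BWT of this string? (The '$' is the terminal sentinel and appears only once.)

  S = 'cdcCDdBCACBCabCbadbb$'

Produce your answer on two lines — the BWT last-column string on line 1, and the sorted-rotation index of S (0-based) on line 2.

Answer: bCdCBAcBbCCbbaCdd$Dac
17

Derivation:
All 21 rotations (rotation i = S[i:]+S[:i]):
  rot[0] = cdcCDdBCACBCabCbadbb$
  rot[1] = dcCDdBCACBCabCbadbb$c
  rot[2] = cCDdBCACBCabCbadbb$cd
  rot[3] = CDdBCACBCabCbadbb$cdc
  rot[4] = DdBCACBCabCbadbb$cdcC
  rot[5] = dBCACBCabCbadbb$cdcCD
  rot[6] = BCACBCabCbadbb$cdcCDd
  rot[7] = CACBCabCbadbb$cdcCDdB
  rot[8] = ACBCabCbadbb$cdcCDdBC
  rot[9] = CBCabCbadbb$cdcCDdBCA
  rot[10] = BCabCbadbb$cdcCDdBCAC
  rot[11] = CabCbadbb$cdcCDdBCACB
  rot[12] = abCbadbb$cdcCDdBCACBC
  rot[13] = bCbadbb$cdcCDdBCACBCa
  rot[14] = Cbadbb$cdcCDdBCACBCab
  rot[15] = badbb$cdcCDdBCACBCabC
  rot[16] = adbb$cdcCDdBCACBCabCb
  rot[17] = dbb$cdcCDdBCACBCabCba
  rot[18] = bb$cdcCDdBCACBCabCbad
  rot[19] = b$cdcCDdBCACBCabCbadb
  rot[20] = $cdcCDdBCACBCabCbadbb
Sorted (with $ < everything):
  sorted[0] = $cdcCDdBCACBCabCbadbb  (last char: 'b')
  sorted[1] = ACBCabCbadbb$cdcCDdBC  (last char: 'C')
  sorted[2] = BCACBCabCbadbb$cdcCDd  (last char: 'd')
  sorted[3] = BCabCbadbb$cdcCDdBCAC  (last char: 'C')
  sorted[4] = CACBCabCbadbb$cdcCDdB  (last char: 'B')
  sorted[5] = CBCabCbadbb$cdcCDdBCA  (last char: 'A')
  sorted[6] = CDdBCACBCabCbadbb$cdc  (last char: 'c')
  sorted[7] = CabCbadbb$cdcCDdBCACB  (last char: 'B')
  sorted[8] = Cbadbb$cdcCDdBCACBCab  (last char: 'b')
  sorted[9] = DdBCACBCabCbadbb$cdcC  (last char: 'C')
  sorted[10] = abCbadbb$cdcCDdBCACBC  (last char: 'C')
  sorted[11] = adbb$cdcCDdBCACBCabCb  (last char: 'b')
  sorted[12] = b$cdcCDdBCACBCabCbadb  (last char: 'b')
  sorted[13] = bCbadbb$cdcCDdBCACBCa  (last char: 'a')
  sorted[14] = badbb$cdcCDdBCACBCabC  (last char: 'C')
  sorted[15] = bb$cdcCDdBCACBCabCbad  (last char: 'd')
  sorted[16] = cCDdBCACBCabCbadbb$cd  (last char: 'd')
  sorted[17] = cdcCDdBCACBCabCbadbb$  (last char: '$')
  sorted[18] = dBCACBCabCbadbb$cdcCD  (last char: 'D')
  sorted[19] = dbb$cdcCDdBCACBCabCba  (last char: 'a')
  sorted[20] = dcCDdBCACBCabCbadbb$c  (last char: 'c')
Last column: bCdCBAcBbCCbbaCdd$Dac
Original string S is at sorted index 17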